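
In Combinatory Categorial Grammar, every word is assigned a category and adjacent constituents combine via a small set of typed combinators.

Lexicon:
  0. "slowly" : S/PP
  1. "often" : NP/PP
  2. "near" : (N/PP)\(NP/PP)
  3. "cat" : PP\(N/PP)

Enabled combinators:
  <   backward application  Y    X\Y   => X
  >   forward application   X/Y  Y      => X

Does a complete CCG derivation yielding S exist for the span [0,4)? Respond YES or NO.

YES

[0,4] S   >
  [0,1] "slowly" : S/PP
  [1,4] PP   <
    [1,3] N/PP   <
      [1,2] "often" : NP/PP
      [2,3] "near" : (N/PP)\(NP/PP)
    [3,4] "cat" : PP\(N/PP)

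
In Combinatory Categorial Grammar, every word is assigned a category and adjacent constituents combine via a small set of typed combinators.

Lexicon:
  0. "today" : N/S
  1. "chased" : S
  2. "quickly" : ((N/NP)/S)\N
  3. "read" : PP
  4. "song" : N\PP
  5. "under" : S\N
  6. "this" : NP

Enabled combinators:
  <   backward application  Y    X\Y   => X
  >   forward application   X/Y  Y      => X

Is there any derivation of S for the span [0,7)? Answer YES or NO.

NO

N/S S ((N/NP)/S)\N PP N\PP S\N NP
CKY chart[0,7] = {N}; S ∉ chart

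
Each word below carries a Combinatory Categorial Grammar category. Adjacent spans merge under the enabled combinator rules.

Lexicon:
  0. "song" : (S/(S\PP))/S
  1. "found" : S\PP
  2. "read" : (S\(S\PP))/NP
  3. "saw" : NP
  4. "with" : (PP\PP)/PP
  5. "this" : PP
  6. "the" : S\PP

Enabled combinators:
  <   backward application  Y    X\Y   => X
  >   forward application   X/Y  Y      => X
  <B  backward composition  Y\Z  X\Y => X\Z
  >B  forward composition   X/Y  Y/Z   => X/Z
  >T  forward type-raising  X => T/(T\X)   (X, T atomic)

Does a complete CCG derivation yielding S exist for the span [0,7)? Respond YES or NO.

[0,7] S   >
  [0,4] S/(S\PP)   >
    [0,1] "song" : (S/(S\PP))/S
    [1,4] S   <
      [1,2] "found" : S\PP
      [2,4] S\(S\PP)   >
        [2,3] "read" : (S\(S\PP))/NP
        [3,4] "saw" : NP
  [4,7] S\PP   <B
    [4,6] PP\PP   >
      [4,5] "with" : (PP\PP)/PP
      [5,6] "this" : PP
    [6,7] "the" : S\PP

YES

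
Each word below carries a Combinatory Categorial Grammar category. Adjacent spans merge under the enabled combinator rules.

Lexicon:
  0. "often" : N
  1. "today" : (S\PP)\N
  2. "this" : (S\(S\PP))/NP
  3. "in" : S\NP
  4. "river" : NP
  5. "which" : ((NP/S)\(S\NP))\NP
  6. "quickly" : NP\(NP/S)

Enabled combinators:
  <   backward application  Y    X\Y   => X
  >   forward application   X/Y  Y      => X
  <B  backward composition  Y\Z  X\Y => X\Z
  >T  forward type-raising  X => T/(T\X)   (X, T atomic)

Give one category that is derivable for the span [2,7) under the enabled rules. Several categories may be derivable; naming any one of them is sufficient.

S\(S\PP)

[0,7] S   <
  [0,2] S\PP   <
    [0,1] "often" : N
    [1,2] "today" : (S\PP)\N
  [2,7] S\(S\PP)   >
    [2,3] "this" : (S\(S\PP))/NP
    [3,7] NP   <
      [3,6] NP/S   <
        [3,4] "in" : S\NP
        [4,6] (NP/S)\(S\NP)   <
          [4,5] "river" : NP
          [5,6] "which" : ((NP/S)\(S\NP))\NP
      [6,7] "quickly" : NP\(NP/S)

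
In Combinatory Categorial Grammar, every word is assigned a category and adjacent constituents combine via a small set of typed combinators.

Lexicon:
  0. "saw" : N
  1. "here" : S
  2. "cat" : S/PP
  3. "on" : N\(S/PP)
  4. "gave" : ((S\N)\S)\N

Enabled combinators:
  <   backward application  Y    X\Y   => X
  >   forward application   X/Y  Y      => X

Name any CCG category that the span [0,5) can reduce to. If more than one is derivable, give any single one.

[0,5] S   <
  [0,1] "saw" : N
  [1,5] S\N   <
    [1,2] "here" : S
    [2,5] (S\N)\S   <
      [2,4] N   <
        [2,3] "cat" : S/PP
        [3,4] "on" : N\(S/PP)
      [4,5] "gave" : ((S\N)\S)\N

S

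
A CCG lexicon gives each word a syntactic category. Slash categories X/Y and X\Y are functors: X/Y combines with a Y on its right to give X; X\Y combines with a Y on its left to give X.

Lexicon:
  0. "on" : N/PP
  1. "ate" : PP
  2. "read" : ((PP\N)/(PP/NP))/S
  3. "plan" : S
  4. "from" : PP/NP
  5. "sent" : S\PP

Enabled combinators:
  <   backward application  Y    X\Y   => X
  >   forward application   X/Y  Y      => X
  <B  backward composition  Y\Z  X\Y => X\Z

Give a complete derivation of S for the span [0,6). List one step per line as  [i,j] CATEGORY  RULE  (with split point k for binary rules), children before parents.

[0,1] N/PP  lex  "on"
[1,2] PP  lex  "ate"
[0,2] N  >  k=1
[2,3] ((PP\N)/(PP/NP))/S  lex  "read"
[3,4] S  lex  "plan"
[2,4] (PP\N)/(PP/NP)  >  k=3
[4,5] PP/NP  lex  "from"
[2,5] PP\N  >  k=4
[5,6] S\PP  lex  "sent"
[2,6] S\N  <B  k=5
[0,6] S  <  k=2

[0,6] S   <
  [0,2] N   >
    [0,1] "on" : N/PP
    [1,2] "ate" : PP
  [2,6] S\N   <B
    [2,5] PP\N   >
      [2,4] (PP\N)/(PP/NP)   >
        [2,3] "read" : ((PP\N)/(PP/NP))/S
        [3,4] "plan" : S
      [4,5] "from" : PP/NP
    [5,6] "sent" : S\PP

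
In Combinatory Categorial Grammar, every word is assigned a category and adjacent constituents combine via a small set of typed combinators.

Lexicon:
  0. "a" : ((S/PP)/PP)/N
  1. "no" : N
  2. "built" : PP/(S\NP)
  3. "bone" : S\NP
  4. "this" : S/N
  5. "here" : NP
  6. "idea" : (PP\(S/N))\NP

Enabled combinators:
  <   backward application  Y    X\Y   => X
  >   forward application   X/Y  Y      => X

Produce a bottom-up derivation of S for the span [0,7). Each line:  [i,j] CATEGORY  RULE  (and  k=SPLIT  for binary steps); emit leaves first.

[0,1] ((S/PP)/PP)/N  lex  "a"
[1,2] N  lex  "no"
[0,2] (S/PP)/PP  >  k=1
[2,3] PP/(S\NP)  lex  "built"
[3,4] S\NP  lex  "bone"
[2,4] PP  >  k=3
[0,4] S/PP  >  k=2
[4,5] S/N  lex  "this"
[5,6] NP  lex  "here"
[6,7] (PP\(S/N))\NP  lex  "idea"
[5,7] PP\(S/N)  <  k=6
[4,7] PP  <  k=5
[0,7] S  >  k=4

[0,7] S   >
  [0,4] S/PP   >
    [0,2] (S/PP)/PP   >
      [0,1] "a" : ((S/PP)/PP)/N
      [1,2] "no" : N
    [2,4] PP   >
      [2,3] "built" : PP/(S\NP)
      [3,4] "bone" : S\NP
  [4,7] PP   <
    [4,5] "this" : S/N
    [5,7] PP\(S/N)   <
      [5,6] "here" : NP
      [6,7] "idea" : (PP\(S/N))\NP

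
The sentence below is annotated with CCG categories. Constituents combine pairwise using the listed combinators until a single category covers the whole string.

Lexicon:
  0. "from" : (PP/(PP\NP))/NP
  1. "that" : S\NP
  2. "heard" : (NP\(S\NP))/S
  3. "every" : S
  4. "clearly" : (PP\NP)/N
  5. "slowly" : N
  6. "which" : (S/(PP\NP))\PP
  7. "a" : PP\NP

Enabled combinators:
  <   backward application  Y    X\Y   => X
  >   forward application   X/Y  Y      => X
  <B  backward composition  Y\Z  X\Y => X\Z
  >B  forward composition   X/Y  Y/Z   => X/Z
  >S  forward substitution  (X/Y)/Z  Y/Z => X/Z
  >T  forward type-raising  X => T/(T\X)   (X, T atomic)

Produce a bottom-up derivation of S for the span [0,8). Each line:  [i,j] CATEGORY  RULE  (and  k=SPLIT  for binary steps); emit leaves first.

[0,1] (PP/(PP\NP))/NP  lex  "from"
[1,2] S\NP  lex  "that"
[2,3] (NP\(S\NP))/S  lex  "heard"
[3,4] S  lex  "every"
[2,4] NP\(S\NP)  >  k=3
[1,4] NP  <  k=2
[0,4] PP/(PP\NP)  >  k=1
[4,5] (PP\NP)/N  lex  "clearly"
[5,6] N  lex  "slowly"
[4,6] PP\NP  >  k=5
[0,6] PP  >  k=4
[6,7] (S/(PP\NP))\PP  lex  "which"
[0,7] S/(PP\NP)  <  k=6
[7,8] PP\NP  lex  "a"
[0,8] S  >  k=7

[0,8] S   >
  [0,7] S/(PP\NP)   <
    [0,6] PP   >
      [0,4] PP/(PP\NP)   >
        [0,1] "from" : (PP/(PP\NP))/NP
        [1,4] NP   <
          [1,2] "that" : S\NP
          [2,4] NP\(S\NP)   >
            [2,3] "heard" : (NP\(S\NP))/S
            [3,4] "every" : S
      [4,6] PP\NP   >
        [4,5] "clearly" : (PP\NP)/N
        [5,6] "slowly" : N
    [6,7] "which" : (S/(PP\NP))\PP
  [7,8] "a" : PP\NP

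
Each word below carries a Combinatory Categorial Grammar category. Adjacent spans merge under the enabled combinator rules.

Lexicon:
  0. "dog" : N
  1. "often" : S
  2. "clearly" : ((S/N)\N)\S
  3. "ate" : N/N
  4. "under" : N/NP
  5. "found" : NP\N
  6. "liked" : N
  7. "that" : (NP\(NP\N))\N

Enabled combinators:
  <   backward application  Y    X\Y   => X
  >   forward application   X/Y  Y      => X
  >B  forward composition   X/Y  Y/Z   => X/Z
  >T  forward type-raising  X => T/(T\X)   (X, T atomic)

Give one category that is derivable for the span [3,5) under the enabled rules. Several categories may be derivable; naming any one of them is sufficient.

[0,8] S   >
  [0,5] S/NP   >B
    [0,3] S/N   <
      [0,1] "dog" : N
      [1,3] (S/N)\N   <
        [1,2] "often" : S
        [2,3] "clearly" : ((S/N)\N)\S
    [3,5] N/NP   >B
      [3,4] "ate" : N/N
      [4,5] "under" : N/NP
  [5,8] NP   <
    [5,6] "found" : NP\N
    [6,8] NP\(NP\N)   <
      [6,7] "liked" : N
      [7,8] "that" : (NP\(NP\N))\N

N/NP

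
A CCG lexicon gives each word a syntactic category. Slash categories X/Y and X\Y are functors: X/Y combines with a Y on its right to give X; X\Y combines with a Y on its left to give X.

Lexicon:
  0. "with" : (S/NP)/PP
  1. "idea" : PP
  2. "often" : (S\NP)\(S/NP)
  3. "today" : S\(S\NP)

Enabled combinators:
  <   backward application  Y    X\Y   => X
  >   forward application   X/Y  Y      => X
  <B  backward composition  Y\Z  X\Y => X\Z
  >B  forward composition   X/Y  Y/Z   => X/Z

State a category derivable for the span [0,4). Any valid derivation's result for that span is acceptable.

S

[0,4] S   <
  [0,3] S\NP   <
    [0,2] S/NP   >
      [0,1] "with" : (S/NP)/PP
      [1,2] "idea" : PP
    [2,3] "often" : (S\NP)\(S/NP)
  [3,4] "today" : S\(S\NP)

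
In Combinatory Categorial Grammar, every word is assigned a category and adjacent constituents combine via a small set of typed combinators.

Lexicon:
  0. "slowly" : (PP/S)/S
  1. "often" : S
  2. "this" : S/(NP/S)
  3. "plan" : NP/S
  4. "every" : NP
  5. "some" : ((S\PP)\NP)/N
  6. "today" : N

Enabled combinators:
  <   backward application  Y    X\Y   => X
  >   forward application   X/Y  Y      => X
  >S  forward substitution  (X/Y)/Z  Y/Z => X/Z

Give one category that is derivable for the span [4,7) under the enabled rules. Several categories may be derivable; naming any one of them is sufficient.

S\PP

[0,7] S   <
  [0,4] PP   >
    [0,2] PP/S   >
      [0,1] "slowly" : (PP/S)/S
      [1,2] "often" : S
    [2,4] S   >
      [2,3] "this" : S/(NP/S)
      [3,4] "plan" : NP/S
  [4,7] S\PP   <
    [4,5] "every" : NP
    [5,7] (S\PP)\NP   >
      [5,6] "some" : ((S\PP)\NP)/N
      [6,7] "today" : N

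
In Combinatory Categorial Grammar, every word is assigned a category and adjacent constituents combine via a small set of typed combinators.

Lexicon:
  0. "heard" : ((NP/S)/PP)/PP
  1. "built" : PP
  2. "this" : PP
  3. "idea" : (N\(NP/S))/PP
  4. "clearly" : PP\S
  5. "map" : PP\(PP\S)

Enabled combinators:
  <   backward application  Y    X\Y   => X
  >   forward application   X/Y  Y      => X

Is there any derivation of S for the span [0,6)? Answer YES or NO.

((NP/S)/PP)/PP PP PP (N\(NP/S))/PP PP\S PP\(PP\S)
CKY chart[0,6] = {N}; S ∉ chart

NO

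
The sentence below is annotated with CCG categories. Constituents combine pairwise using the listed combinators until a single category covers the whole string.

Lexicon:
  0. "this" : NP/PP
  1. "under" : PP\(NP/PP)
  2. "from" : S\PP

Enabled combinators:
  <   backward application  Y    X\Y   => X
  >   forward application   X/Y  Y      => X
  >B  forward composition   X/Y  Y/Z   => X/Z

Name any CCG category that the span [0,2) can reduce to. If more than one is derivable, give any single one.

[0,3] S   <
  [0,2] PP   <
    [0,1] "this" : NP/PP
    [1,2] "under" : PP\(NP/PP)
  [2,3] "from" : S\PP

PP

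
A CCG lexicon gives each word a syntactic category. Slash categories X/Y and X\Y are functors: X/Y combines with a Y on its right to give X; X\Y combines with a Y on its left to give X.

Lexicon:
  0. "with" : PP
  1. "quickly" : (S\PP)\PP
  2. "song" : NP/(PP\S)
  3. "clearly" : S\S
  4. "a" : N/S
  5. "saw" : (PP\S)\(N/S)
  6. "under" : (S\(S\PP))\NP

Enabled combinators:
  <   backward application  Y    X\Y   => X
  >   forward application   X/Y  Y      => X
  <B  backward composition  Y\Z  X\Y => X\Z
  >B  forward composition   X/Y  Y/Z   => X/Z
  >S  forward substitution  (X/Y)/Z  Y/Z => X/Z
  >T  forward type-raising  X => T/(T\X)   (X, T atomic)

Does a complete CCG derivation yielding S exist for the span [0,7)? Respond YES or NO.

[0,7] S   <
  [0,2] S\PP   <
    [0,1] "with" : PP
    [1,2] "quickly" : (S\PP)\PP
  [2,7] S\(S\PP)   <
    [2,6] NP   >
      [2,3] "song" : NP/(PP\S)
      [3,6] PP\S   <B
        [3,4] "clearly" : S\S
        [4,6] PP\S   <
          [4,5] "a" : N/S
          [5,6] "saw" : (PP\S)\(N/S)
    [6,7] "under" : (S\(S\PP))\NP

YES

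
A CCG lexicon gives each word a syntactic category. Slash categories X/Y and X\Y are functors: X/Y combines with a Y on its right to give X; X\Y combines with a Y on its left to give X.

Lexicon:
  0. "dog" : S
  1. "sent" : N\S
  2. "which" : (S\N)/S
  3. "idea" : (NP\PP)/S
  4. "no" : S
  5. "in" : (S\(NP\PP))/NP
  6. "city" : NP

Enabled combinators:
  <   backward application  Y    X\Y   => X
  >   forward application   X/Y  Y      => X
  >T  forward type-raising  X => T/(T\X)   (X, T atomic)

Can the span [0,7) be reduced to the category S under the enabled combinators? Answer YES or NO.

[0,7] S   <
  [0,2] N   <
    [0,1] "dog" : S
    [1,2] "sent" : N\S
  [2,7] S\N   >
    [2,3] "which" : (S\N)/S
    [3,7] S   <
      [3,5] NP\PP   >
        [3,4] "idea" : (NP\PP)/S
        [4,5] "no" : S
      [5,7] S\(NP\PP)   >
        [5,6] "in" : (S\(NP\PP))/NP
        [6,7] "city" : NP

YES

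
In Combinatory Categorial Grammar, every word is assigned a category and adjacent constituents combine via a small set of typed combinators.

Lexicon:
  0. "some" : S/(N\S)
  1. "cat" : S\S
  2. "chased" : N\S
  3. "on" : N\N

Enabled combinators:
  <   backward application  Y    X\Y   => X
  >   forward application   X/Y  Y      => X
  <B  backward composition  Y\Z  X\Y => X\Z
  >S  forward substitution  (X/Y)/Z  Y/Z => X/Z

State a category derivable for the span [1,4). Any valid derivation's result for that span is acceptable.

[0,4] S   >
  [0,1] "some" : S/(N\S)
  [1,4] N\S   <B
    [1,2] "cat" : S\S
    [2,4] N\S   <B
      [2,3] "chased" : N\S
      [3,4] "on" : N\N

N\S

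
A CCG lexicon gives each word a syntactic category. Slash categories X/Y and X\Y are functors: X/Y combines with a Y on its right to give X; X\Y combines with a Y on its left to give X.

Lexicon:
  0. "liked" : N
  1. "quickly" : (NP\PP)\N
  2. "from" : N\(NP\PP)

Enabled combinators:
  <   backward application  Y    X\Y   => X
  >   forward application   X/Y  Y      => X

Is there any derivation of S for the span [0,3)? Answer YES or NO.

NO

N (NP\PP)\N N\(NP\PP)
CKY chart[0,3] = {N}; S ∉ chart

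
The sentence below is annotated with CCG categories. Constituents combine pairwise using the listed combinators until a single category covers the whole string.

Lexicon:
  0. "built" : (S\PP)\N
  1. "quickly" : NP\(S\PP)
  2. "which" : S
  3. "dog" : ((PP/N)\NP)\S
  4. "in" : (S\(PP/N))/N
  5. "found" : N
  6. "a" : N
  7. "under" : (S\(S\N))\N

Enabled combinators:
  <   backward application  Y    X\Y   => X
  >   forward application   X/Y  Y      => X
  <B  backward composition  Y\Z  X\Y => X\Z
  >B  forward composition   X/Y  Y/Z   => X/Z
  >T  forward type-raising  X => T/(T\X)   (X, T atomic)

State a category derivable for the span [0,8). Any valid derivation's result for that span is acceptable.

S

[0,8] S   <
  [0,6] S\N   <B
    [0,2] NP\N   <B
      [0,1] "built" : (S\PP)\N
      [1,2] "quickly" : NP\(S\PP)
    [2,6] S\NP   <B
      [2,4] (PP/N)\NP   <
        [2,3] "which" : S
        [3,4] "dog" : ((PP/N)\NP)\S
      [4,6] S\(PP/N)   >
        [4,5] "in" : (S\(PP/N))/N
        [5,6] "found" : N
  [6,8] S\(S\N)   <
    [6,7] "a" : N
    [7,8] "under" : (S\(S\N))\N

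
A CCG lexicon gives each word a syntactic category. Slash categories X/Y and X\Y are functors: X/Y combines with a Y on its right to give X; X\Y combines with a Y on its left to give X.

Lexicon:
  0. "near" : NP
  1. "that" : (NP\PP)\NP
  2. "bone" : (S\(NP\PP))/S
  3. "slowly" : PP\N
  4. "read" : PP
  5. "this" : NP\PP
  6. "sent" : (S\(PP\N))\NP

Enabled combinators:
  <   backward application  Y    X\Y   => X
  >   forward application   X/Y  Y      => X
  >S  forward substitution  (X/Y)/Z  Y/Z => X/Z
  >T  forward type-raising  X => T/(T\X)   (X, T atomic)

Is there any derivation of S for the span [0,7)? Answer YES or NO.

[0,7] S   <
  [0,2] NP\PP   <
    [0,1] "near" : NP
    [1,2] "that" : (NP\PP)\NP
  [2,7] S\(NP\PP)   >
    [2,3] "bone" : (S\(NP\PP))/S
    [3,7] S   <
      [3,4] "slowly" : PP\N
      [4,7] S\(PP\N)   <
        [4,6] NP   <
          [4,5] "read" : PP
          [5,6] "this" : NP\PP
        [6,7] "sent" : (S\(PP\N))\NP

YES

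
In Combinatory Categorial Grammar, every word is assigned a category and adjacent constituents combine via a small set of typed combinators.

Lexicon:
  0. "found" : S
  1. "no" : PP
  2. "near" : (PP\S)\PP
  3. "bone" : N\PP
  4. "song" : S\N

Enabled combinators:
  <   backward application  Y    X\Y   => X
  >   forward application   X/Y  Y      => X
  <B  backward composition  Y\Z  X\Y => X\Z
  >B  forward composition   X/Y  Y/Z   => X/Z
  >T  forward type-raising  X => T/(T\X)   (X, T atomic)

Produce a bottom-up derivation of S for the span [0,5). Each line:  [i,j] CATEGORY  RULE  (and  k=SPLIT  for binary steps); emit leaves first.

[0,5] S   <
  [0,4] N   >
    [0,1] N/(N\S)   >T
      [0,1] "found" : S
    [1,4] N\S   <B
      [1,3] PP\S   <
        [1,2] "no" : PP
        [2,3] "near" : (PP\S)\PP
      [3,4] "bone" : N\PP
  [4,5] "song" : S\N

[0,1] S  lex  "found"
[0,1] N/(N\S)  >T
[1,2] PP  lex  "no"
[2,3] (PP\S)\PP  lex  "near"
[1,3] PP\S  <  k=2
[3,4] N\PP  lex  "bone"
[1,4] N\S  <B  k=3
[0,4] N  >  k=1
[4,5] S\N  lex  "song"
[0,5] S  <  k=4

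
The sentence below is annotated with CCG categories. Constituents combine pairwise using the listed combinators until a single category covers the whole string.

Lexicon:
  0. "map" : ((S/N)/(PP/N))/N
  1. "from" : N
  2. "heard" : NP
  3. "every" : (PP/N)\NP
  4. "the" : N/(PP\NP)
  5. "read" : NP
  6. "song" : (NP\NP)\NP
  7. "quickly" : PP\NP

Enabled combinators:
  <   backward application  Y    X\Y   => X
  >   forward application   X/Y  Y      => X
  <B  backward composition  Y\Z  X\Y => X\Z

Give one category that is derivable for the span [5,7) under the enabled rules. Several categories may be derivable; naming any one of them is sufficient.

NP\NP

[0,8] S   >
  [0,4] S/N   >
    [0,2] (S/N)/(PP/N)   >
      [0,1] "map" : ((S/N)/(PP/N))/N
      [1,2] "from" : N
    [2,4] PP/N   <
      [2,3] "heard" : NP
      [3,4] "every" : (PP/N)\NP
  [4,8] N   >
    [4,5] "the" : N/(PP\NP)
    [5,8] PP\NP   <B
      [5,7] NP\NP   <
        [5,6] "read" : NP
        [6,7] "song" : (NP\NP)\NP
      [7,8] "quickly" : PP\NP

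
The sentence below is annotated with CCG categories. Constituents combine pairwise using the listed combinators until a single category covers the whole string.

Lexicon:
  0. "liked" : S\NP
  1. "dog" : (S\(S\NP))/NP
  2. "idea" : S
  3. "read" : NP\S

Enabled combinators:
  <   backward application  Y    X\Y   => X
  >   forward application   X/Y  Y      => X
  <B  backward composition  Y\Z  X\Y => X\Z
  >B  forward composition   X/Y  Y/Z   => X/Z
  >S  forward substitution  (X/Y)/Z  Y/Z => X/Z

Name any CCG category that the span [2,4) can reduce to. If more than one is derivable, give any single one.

[0,4] S   <
  [0,1] "liked" : S\NP
  [1,4] S\(S\NP)   >
    [1,2] "dog" : (S\(S\NP))/NP
    [2,4] NP   <
      [2,3] "idea" : S
      [3,4] "read" : NP\S

NP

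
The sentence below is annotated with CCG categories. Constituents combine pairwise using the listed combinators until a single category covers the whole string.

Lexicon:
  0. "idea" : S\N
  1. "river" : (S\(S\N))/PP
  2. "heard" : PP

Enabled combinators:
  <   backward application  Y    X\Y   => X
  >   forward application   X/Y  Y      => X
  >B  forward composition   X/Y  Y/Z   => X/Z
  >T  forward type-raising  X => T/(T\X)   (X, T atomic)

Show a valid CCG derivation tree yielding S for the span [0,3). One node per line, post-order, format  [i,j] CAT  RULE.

[0,3] S   <
  [0,1] "idea" : S\N
  [1,3] S\(S\N)   >
    [1,2] "river" : (S\(S\N))/PP
    [2,3] "heard" : PP

[0,1] S\N  lex  "idea"
[1,2] (S\(S\N))/PP  lex  "river"
[2,3] PP  lex  "heard"
[1,3] S\(S\N)  >  k=2
[0,3] S  <  k=1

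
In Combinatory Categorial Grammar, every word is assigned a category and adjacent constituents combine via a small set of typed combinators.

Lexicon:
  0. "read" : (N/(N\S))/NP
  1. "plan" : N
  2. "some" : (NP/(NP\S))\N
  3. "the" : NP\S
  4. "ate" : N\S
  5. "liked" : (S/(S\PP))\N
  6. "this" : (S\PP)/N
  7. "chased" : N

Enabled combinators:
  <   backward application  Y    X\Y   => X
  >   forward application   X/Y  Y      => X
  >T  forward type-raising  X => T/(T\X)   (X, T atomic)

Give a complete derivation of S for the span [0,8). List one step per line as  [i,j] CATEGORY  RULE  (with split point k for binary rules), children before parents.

[0,8] S   >
  [0,6] S/(S\PP)   <
    [0,5] N   >
      [0,4] N/(N\S)   >
        [0,1] "read" : (N/(N\S))/NP
        [1,4] NP   >
          [1,3] NP/(NP\S)   <
            [1,2] "plan" : N
            [2,3] "some" : (NP/(NP\S))\N
          [3,4] "the" : NP\S
      [4,5] "ate" : N\S
    [5,6] "liked" : (S/(S\PP))\N
  [6,8] S\PP   >
    [6,7] "this" : (S\PP)/N
    [7,8] "chased" : N

[0,1] (N/(N\S))/NP  lex  "read"
[1,2] N  lex  "plan"
[2,3] (NP/(NP\S))\N  lex  "some"
[1,3] NP/(NP\S)  <  k=2
[3,4] NP\S  lex  "the"
[1,4] NP  >  k=3
[0,4] N/(N\S)  >  k=1
[4,5] N\S  lex  "ate"
[0,5] N  >  k=4
[5,6] (S/(S\PP))\N  lex  "liked"
[0,6] S/(S\PP)  <  k=5
[6,7] (S\PP)/N  lex  "this"
[7,8] N  lex  "chased"
[6,8] S\PP  >  k=7
[0,8] S  >  k=6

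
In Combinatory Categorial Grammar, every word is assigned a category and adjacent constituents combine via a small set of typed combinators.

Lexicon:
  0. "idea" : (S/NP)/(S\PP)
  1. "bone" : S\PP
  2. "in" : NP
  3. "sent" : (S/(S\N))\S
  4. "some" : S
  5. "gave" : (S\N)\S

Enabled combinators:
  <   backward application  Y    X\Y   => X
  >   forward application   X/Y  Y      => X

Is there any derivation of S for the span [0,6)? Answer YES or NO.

YES

[0,6] S   >
  [0,4] S/(S\N)   <
    [0,3] S   >
      [0,2] S/NP   >
        [0,1] "idea" : (S/NP)/(S\PP)
        [1,2] "bone" : S\PP
      [2,3] "in" : NP
    [3,4] "sent" : (S/(S\N))\S
  [4,6] S\N   <
    [4,5] "some" : S
    [5,6] "gave" : (S\N)\S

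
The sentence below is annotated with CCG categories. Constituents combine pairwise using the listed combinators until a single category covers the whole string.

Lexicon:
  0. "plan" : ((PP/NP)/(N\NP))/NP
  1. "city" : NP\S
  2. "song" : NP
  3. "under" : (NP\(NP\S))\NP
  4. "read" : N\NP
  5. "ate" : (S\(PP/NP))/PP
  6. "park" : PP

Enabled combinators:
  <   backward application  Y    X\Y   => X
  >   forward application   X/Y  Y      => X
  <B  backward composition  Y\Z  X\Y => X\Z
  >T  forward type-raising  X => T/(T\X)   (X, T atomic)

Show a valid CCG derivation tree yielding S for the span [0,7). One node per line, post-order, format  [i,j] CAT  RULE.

[0,1] ((PP/NP)/(N\NP))/NP  lex  "plan"
[1,2] NP\S  lex  "city"
[2,3] NP  lex  "song"
[3,4] (NP\(NP\S))\NP  lex  "under"
[2,4] NP\(NP\S)  <  k=3
[1,4] NP  <  k=2
[0,4] (PP/NP)/(N\NP)  >  k=1
[4,5] N\NP  lex  "read"
[0,5] PP/NP  >  k=4
[5,6] (S\(PP/NP))/PP  lex  "ate"
[6,7] PP  lex  "park"
[5,7] S\(PP/NP)  >  k=6
[0,7] S  <  k=5

[0,7] S   <
  [0,5] PP/NP   >
    [0,4] (PP/NP)/(N\NP)   >
      [0,1] "plan" : ((PP/NP)/(N\NP))/NP
      [1,4] NP   <
        [1,2] "city" : NP\S
        [2,4] NP\(NP\S)   <
          [2,3] "song" : NP
          [3,4] "under" : (NP\(NP\S))\NP
    [4,5] "read" : N\NP
  [5,7] S\(PP/NP)   >
    [5,6] "ate" : (S\(PP/NP))/PP
    [6,7] "park" : PP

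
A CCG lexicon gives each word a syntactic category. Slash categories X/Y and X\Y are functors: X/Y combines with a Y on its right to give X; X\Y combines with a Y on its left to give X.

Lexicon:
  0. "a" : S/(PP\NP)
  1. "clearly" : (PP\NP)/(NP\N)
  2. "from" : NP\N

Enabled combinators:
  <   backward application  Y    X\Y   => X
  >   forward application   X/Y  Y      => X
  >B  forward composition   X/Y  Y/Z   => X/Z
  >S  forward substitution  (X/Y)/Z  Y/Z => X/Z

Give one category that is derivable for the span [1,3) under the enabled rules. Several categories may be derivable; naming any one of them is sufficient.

PP\NP

[0,3] S   >
  [0,1] "a" : S/(PP\NP)
  [1,3] PP\NP   >
    [1,2] "clearly" : (PP\NP)/(NP\N)
    [2,3] "from" : NP\N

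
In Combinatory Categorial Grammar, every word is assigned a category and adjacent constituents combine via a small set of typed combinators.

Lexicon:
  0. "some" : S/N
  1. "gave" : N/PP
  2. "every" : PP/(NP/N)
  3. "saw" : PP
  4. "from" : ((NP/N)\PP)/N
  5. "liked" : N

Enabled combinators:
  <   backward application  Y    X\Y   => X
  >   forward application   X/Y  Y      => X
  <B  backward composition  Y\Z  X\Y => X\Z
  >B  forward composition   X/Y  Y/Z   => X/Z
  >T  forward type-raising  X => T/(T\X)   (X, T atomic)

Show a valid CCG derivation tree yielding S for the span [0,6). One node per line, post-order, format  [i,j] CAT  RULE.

[0,6] S   >
  [0,2] S/PP   >B
    [0,1] "some" : S/N
    [1,2] "gave" : N/PP
  [2,6] PP   >
    [2,3] "every" : PP/(NP/N)
    [3,6] NP/N   <
      [3,4] "saw" : PP
      [4,6] (NP/N)\PP   >
        [4,5] "from" : ((NP/N)\PP)/N
        [5,6] "liked" : N

[0,1] S/N  lex  "some"
[1,2] N/PP  lex  "gave"
[0,2] S/PP  >B  k=1
[2,3] PP/(NP/N)  lex  "every"
[3,4] PP  lex  "saw"
[4,5] ((NP/N)\PP)/N  lex  "from"
[5,6] N  lex  "liked"
[4,6] (NP/N)\PP  >  k=5
[3,6] NP/N  <  k=4
[2,6] PP  >  k=3
[0,6] S  >  k=2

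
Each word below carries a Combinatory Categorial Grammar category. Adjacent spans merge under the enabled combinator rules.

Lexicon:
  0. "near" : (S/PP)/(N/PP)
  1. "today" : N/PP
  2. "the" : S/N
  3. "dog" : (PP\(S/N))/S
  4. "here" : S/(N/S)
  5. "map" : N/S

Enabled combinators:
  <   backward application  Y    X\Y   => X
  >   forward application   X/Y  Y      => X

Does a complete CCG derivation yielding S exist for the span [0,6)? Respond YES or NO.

[0,6] S   >
  [0,2] S/PP   >
    [0,1] "near" : (S/PP)/(N/PP)
    [1,2] "today" : N/PP
  [2,6] PP   <
    [2,3] "the" : S/N
    [3,6] PP\(S/N)   >
      [3,4] "dog" : (PP\(S/N))/S
      [4,6] S   >
        [4,5] "here" : S/(N/S)
        [5,6] "map" : N/S

YES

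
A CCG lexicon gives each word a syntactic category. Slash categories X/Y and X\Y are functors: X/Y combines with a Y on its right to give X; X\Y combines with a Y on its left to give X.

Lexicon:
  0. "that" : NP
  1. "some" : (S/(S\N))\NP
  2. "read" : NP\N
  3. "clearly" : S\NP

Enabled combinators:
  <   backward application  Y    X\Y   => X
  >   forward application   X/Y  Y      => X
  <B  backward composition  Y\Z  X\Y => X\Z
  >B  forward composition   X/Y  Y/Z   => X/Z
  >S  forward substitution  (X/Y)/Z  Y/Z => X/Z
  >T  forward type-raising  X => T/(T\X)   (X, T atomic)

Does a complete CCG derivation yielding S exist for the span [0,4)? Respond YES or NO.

YES

[0,4] S   >
  [0,2] S/(S\N)   <
    [0,1] "that" : NP
    [1,2] "some" : (S/(S\N))\NP
  [2,4] S\N   <B
    [2,3] "read" : NP\N
    [3,4] "clearly" : S\NP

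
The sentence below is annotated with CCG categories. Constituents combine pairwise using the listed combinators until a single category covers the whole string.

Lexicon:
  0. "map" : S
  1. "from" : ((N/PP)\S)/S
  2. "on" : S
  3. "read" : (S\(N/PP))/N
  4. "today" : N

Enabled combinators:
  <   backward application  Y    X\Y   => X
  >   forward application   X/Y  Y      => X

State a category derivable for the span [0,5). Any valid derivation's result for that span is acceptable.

[0,5] S   <
  [0,3] N/PP   <
    [0,1] "map" : S
    [1,3] (N/PP)\S   >
      [1,2] "from" : ((N/PP)\S)/S
      [2,3] "on" : S
  [3,5] S\(N/PP)   >
    [3,4] "read" : (S\(N/PP))/N
    [4,5] "today" : N

S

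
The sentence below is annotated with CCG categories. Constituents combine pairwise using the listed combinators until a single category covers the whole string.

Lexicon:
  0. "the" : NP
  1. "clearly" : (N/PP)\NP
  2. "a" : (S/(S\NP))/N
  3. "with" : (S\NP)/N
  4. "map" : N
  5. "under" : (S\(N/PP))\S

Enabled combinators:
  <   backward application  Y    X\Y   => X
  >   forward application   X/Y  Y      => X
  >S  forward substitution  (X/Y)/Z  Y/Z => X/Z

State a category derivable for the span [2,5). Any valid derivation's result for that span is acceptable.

[0,6] S   <
  [0,2] N/PP   <
    [0,1] "the" : NP
    [1,2] "clearly" : (N/PP)\NP
  [2,6] S\(N/PP)   <
    [2,5] S   >
      [2,4] S/N   >S
        [2,3] "a" : (S/(S\NP))/N
        [3,4] "with" : (S\NP)/N
      [4,5] "map" : N
    [5,6] "under" : (S\(N/PP))\S

S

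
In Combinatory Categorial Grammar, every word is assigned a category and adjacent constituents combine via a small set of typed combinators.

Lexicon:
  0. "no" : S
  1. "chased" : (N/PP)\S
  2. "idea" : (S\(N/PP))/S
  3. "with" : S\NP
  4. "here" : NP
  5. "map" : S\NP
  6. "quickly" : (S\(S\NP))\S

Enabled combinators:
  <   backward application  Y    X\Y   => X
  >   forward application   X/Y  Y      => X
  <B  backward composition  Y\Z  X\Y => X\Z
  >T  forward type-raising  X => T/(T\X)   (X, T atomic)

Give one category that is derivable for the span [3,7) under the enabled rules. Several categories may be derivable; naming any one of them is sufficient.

[0,7] S   <
  [0,2] N/PP   <
    [0,1] "no" : S
    [1,2] "chased" : (N/PP)\S
  [2,7] S\(N/PP)   >
    [2,3] "idea" : (S\(N/PP))/S
    [3,7] S   <
      [3,4] "with" : S\NP
      [4,7] S\(S\NP)   <
        [4,6] S   >
          [4,5] S/(S\NP)   >T
            [4,5] "here" : NP
          [5,6] "map" : S\NP
        [6,7] "quickly" : (S\(S\NP))\S

S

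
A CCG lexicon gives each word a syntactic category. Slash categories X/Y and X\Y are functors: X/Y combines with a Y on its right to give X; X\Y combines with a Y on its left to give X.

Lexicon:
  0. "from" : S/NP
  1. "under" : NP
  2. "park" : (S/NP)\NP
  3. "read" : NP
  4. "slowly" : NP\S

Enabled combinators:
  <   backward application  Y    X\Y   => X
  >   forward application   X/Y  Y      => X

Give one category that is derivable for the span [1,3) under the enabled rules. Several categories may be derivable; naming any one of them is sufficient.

[0,5] S   >
  [0,1] "from" : S/NP
  [1,5] NP   <
    [1,4] S   >
      [1,3] S/NP   <
        [1,2] "under" : NP
        [2,3] "park" : (S/NP)\NP
      [3,4] "read" : NP
    [4,5] "slowly" : NP\S

S/NP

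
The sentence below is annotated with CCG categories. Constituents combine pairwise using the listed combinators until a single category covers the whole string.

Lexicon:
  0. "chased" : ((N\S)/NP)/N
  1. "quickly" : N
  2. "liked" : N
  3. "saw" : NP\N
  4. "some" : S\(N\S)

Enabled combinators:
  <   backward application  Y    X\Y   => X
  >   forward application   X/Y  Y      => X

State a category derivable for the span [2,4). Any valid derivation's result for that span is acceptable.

[0,5] S   <
  [0,4] N\S   >
    [0,2] (N\S)/NP   >
      [0,1] "chased" : ((N\S)/NP)/N
      [1,2] "quickly" : N
    [2,4] NP   <
      [2,3] "liked" : N
      [3,4] "saw" : NP\N
  [4,5] "some" : S\(N\S)

NP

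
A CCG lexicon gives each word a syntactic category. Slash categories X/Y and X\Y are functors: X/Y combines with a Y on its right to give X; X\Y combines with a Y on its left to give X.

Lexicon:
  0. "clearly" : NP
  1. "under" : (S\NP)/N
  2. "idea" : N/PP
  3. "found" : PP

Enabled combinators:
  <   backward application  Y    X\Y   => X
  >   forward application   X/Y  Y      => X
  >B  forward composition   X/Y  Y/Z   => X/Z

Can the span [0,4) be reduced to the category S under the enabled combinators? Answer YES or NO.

[0,4] S   <
  [0,1] "clearly" : NP
  [1,4] S\NP   >
    [1,2] "under" : (S\NP)/N
    [2,4] N   >
      [2,3] "idea" : N/PP
      [3,4] "found" : PP

YES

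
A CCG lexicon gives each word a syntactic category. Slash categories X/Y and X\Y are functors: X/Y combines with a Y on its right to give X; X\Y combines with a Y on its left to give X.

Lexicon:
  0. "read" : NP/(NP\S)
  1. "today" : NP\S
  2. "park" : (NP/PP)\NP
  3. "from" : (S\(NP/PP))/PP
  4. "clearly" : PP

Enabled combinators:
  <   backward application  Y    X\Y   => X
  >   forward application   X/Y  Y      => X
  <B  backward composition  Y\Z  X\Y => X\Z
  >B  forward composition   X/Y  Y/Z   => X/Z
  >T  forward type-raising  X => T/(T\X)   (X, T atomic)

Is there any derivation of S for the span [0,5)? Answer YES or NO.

[0,5] S   <
  [0,2] NP   >
    [0,1] "read" : NP/(NP\S)
    [1,2] "today" : NP\S
  [2,5] S\NP   <B
    [2,3] "park" : (NP/PP)\NP
    [3,5] S\(NP/PP)   >
      [3,4] "from" : (S\(NP/PP))/PP
      [4,5] "clearly" : PP

YES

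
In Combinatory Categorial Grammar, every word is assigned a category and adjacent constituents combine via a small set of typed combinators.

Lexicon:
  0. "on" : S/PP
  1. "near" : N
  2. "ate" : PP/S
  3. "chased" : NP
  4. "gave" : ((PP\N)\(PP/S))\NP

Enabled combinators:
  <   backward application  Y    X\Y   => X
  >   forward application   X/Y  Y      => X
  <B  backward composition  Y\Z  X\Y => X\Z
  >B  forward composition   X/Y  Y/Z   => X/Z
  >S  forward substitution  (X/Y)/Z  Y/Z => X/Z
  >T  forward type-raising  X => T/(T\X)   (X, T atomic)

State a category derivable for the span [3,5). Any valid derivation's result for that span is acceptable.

(PP\N)\(PP/S)

[0,5] S   >
  [0,1] "on" : S/PP
  [1,5] PP   <
    [1,2] "near" : N
    [2,5] PP\N   <
      [2,3] "ate" : PP/S
      [3,5] (PP\N)\(PP/S)   <
        [3,4] "chased" : NP
        [4,5] "gave" : ((PP\N)\(PP/S))\NP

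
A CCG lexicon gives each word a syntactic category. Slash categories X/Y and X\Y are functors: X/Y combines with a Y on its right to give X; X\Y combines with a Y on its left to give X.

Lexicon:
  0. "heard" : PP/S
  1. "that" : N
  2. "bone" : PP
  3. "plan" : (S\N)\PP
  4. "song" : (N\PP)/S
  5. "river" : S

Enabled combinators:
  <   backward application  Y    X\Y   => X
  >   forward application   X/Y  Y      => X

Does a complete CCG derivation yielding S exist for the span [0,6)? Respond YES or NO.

NO

PP/S N PP (S\N)\PP (N\PP)/S S
CKY chart[0,6] = {N}; S ∉ chart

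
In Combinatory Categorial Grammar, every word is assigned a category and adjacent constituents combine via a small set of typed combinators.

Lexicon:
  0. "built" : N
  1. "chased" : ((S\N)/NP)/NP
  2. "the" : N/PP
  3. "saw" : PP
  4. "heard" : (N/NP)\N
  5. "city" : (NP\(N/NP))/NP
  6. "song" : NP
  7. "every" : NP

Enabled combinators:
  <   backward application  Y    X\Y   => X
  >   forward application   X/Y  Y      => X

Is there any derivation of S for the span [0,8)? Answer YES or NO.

YES

[0,8] S   <
  [0,1] "built" : N
  [1,8] S\N   >
    [1,7] (S\N)/NP   >
      [1,2] "chased" : ((S\N)/NP)/NP
      [2,7] NP   <
        [2,5] N/NP   <
          [2,4] N   >
            [2,3] "the" : N/PP
            [3,4] "saw" : PP
          [4,5] "heard" : (N/NP)\N
        [5,7] NP\(N/NP)   >
          [5,6] "city" : (NP\(N/NP))/NP
          [6,7] "song" : NP
    [7,8] "every" : NP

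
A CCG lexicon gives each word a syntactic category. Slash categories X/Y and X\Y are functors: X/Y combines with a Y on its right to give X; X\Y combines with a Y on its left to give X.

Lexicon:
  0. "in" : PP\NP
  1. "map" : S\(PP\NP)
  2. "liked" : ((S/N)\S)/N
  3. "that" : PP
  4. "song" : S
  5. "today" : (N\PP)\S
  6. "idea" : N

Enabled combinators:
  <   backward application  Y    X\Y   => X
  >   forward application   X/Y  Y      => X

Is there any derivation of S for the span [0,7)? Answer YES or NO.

YES

[0,7] S   >
  [0,6] S/N   <
    [0,2] S   <
      [0,1] "in" : PP\NP
      [1,2] "map" : S\(PP\NP)
    [2,6] (S/N)\S   >
      [2,3] "liked" : ((S/N)\S)/N
      [3,6] N   <
        [3,4] "that" : PP
        [4,6] N\PP   <
          [4,5] "song" : S
          [5,6] "today" : (N\PP)\S
  [6,7] "idea" : N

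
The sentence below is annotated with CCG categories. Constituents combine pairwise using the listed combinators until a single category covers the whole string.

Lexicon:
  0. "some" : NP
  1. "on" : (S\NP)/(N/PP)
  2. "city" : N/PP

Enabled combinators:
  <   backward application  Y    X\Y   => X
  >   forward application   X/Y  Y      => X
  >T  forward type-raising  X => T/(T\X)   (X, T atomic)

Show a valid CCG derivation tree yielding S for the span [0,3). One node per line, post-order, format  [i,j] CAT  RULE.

[0,3] S   >
  [0,1] S/(S\NP)   >T
    [0,1] "some" : NP
  [1,3] S\NP   >
    [1,2] "on" : (S\NP)/(N/PP)
    [2,3] "city" : N/PP

[0,1] NP  lex  "some"
[0,1] S/(S\NP)  >T
[1,2] (S\NP)/(N/PP)  lex  "on"
[2,3] N/PP  lex  "city"
[1,3] S\NP  >  k=2
[0,3] S  >  k=1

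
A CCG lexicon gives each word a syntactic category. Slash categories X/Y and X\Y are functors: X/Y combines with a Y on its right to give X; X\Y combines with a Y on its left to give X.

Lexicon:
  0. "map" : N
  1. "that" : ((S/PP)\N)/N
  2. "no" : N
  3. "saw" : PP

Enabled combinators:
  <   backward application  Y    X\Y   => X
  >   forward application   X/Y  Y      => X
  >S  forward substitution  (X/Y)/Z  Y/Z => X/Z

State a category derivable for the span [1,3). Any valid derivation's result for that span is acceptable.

(S/PP)\N

[0,4] S   >
  [0,3] S/PP   <
    [0,1] "map" : N
    [1,3] (S/PP)\N   >
      [1,2] "that" : ((S/PP)\N)/N
      [2,3] "no" : N
  [3,4] "saw" : PP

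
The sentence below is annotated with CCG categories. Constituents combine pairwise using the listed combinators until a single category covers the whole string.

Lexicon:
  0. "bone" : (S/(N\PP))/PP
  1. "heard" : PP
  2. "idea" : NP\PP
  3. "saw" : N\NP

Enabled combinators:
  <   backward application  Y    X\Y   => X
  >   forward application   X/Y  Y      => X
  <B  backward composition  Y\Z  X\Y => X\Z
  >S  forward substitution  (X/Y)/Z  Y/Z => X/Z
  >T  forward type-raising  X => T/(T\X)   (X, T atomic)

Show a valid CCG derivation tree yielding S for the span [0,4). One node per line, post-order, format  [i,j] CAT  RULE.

[0,4] S   >
  [0,2] S/(N\PP)   >
    [0,1] "bone" : (S/(N\PP))/PP
    [1,2] "heard" : PP
  [2,4] N\PP   <B
    [2,3] "idea" : NP\PP
    [3,4] "saw" : N\NP

[0,1] (S/(N\PP))/PP  lex  "bone"
[1,2] PP  lex  "heard"
[0,2] S/(N\PP)  >  k=1
[2,3] NP\PP  lex  "idea"
[3,4] N\NP  lex  "saw"
[2,4] N\PP  <B  k=3
[0,4] S  >  k=2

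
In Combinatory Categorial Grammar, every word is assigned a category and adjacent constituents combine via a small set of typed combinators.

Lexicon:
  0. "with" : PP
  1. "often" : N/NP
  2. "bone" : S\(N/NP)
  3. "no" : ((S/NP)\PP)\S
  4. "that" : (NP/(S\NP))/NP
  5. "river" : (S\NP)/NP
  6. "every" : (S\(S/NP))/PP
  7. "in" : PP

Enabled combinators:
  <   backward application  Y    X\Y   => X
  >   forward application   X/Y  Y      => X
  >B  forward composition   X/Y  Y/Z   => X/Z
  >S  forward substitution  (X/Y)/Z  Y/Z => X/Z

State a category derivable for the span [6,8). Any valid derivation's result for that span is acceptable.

S\(S/NP)

[0,8] S   <
  [0,6] S/NP   >B
    [0,4] S/NP   <
      [0,1] "with" : PP
      [1,4] (S/NP)\PP   <
        [1,3] S   <
          [1,2] "often" : N/NP
          [2,3] "bone" : S\(N/NP)
        [3,4] "no" : ((S/NP)\PP)\S
    [4,6] NP/NP   >S
      [4,5] "that" : (NP/(S\NP))/NP
      [5,6] "river" : (S\NP)/NP
  [6,8] S\(S/NP)   >
    [6,7] "every" : (S\(S/NP))/PP
    [7,8] "in" : PP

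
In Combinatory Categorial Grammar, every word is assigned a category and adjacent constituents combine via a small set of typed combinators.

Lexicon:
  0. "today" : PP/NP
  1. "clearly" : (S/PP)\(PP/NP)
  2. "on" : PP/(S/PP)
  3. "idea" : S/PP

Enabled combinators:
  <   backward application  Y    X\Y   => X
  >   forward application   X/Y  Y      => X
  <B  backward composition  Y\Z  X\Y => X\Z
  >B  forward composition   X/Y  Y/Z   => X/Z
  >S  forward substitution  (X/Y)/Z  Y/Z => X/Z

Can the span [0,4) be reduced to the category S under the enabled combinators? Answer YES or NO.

[0,4] S   >
  [0,2] S/PP   <
    [0,1] "today" : PP/NP
    [1,2] "clearly" : (S/PP)\(PP/NP)
  [2,4] PP   >
    [2,3] "on" : PP/(S/PP)
    [3,4] "idea" : S/PP

YES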